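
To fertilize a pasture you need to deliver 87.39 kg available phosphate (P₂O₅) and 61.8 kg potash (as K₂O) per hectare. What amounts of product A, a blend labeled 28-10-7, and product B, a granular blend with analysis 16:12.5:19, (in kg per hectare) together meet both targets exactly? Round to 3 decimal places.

Per-hectare balance (a = product A, b = product B):
P₂O₅: 0.1·a + 0.125·b = 87.39
K₂O: 0.07·a + 0.19·b = 61.8
Eliminate a: (row1) − 0.1/0.07·(row2) → -0.146429·b = -0.895714, so b = 6.11707.
Back-substitute: a = (87.39 − 0.125·6.11707) / 0.1 = 866.2537.

866.254 kg product A, 6.117 kg product B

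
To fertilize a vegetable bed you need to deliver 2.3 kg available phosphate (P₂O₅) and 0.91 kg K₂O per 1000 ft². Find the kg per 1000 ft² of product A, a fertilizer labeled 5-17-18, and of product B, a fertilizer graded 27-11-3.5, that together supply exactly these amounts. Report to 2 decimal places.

1.42 kg product A, 18.72 kg product B

With a, b = kg per 1000 ft² of product A and product B:
P₂O₅: 0.17·a + 0.11·b = 2.3
K₂O: 0.18·a + 0.035·b = 0.91
Solving simultaneously: a = 1.41516, b = 18.722.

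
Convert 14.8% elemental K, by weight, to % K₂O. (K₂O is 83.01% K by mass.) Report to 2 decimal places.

%K₂O = 14.8 / 0.8301 = 17.8292%.

17.83% K₂O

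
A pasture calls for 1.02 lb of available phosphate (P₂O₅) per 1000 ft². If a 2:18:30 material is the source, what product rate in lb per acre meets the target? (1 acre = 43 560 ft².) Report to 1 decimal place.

246.8 lb of product per acre

Product per 1000 ft² = 1.02 / 18% = 5.66667 lb.
Convert to per acre: 5.66667 × 43.56 = 246.84 lb.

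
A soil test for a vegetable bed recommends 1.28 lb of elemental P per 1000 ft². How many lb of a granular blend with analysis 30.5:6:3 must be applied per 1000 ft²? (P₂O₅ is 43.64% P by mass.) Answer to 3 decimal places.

48.885 lb of product per thousand sq ft

As P₂O₅: 1.28 / 0.4364 = 2.93309 lb per 1000 ft².
Product per 1000 ft² = 2.93309 / 6% = 48.8848 lb.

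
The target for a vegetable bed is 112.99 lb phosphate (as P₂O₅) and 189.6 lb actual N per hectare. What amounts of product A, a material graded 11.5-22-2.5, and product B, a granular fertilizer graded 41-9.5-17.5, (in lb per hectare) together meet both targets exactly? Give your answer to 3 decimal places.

357.161 lb product A, 362.260 lb product B

Let a = lb of product A, b = lb of product B (per hectare).
P₂O₅: 0.22·a + 0.095·b = 112.99
N: 0.115·a + 0.41·b = 189.6
Eliminate b: (row1) − 0.095/0.41·(row2) → 0.193354·a = 69.0583, so a = 357.1605.
Then b = (189.6 − 0.115·357.1605) / 0.41 = 362.2599.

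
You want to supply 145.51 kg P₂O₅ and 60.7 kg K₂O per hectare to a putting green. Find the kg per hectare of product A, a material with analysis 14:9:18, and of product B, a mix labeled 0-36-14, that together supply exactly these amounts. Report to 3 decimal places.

28.364 kg product A, 397.103 kg product B

Let a = kg of product A, b = kg of product B (per hectare).
P₂O₅: 0.09·a + 0.36·b = 145.51
K₂O: 0.18·a + 0.14·b = 60.7
From row1: a = (145.51 − 0.36·b) / 0.09.
Into row2: 0.18·(145.51 − 0.36·b)/0.09 + 0.14·b = 60.7 → b = 397.1034, a = 28.36398.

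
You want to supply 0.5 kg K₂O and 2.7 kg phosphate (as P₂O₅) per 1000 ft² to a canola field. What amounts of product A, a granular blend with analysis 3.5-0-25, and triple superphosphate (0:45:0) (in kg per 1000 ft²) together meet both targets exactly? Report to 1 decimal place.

With a, b = kg per 1000 ft² of product A and triple superphosphate:
K₂O: 0.25·a + 0·b = 0.5
P₂O₅: 0·a + 0.45·b = 2.7
Solving simultaneously: a = 2, b = 6.

2.0 kg product A, 6.0 kg triple superphosphate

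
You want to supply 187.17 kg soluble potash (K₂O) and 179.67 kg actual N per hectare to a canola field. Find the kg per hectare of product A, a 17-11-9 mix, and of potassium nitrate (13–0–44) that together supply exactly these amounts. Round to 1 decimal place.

Per-hectare balance (a = product A, b = potassium nitrate):
K₂O: 0.09·a + 0.44·b = 187.17
N: 0.17·a + 0.13·b = 179.67
From row1: a = (187.17 − 0.44·b) / 0.09.
Into row2: 0.17·(187.17 − 0.44·b)/0.09 + 0.13·b = 179.67 → b = 247.997, a = 867.238.

867.2 kg product A, 248.0 kg potassium nitrate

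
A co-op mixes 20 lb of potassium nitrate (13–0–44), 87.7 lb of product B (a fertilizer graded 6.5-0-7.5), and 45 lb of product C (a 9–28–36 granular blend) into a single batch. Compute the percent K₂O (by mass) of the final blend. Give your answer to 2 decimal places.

20.68% K₂O

Total mass = 20 + 87.7 + 45 = 152.7 lb.
K₂O mass = 44%×20 + 7.5%×87.7 + 36%×45 = 31.5775 lb.
% K₂O = 31.5775 / 152.7 = 20.6794%.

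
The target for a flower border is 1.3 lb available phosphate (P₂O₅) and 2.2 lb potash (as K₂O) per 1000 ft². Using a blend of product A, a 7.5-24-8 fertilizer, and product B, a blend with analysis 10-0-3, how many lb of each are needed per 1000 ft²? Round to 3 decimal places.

Let a = lb of product A, b = lb of product B (per 1000 ft²).
P₂O₅: 0.24·a + 0·b = 1.3
K₂O: 0.08·a + 0.03·b = 2.2
Solving simultaneously: a = 5.41667, b = 58.8889.

5.417 lb product A, 58.889 lb product B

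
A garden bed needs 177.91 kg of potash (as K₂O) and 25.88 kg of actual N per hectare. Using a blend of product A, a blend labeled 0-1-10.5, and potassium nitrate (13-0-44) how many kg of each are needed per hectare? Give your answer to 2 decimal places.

860.15 kg product A, 199.08 kg potassium nitrate

With a, b = kg per hectare of product A and potassium nitrate:
K₂O: 0.105·a + 0.44·b = 177.91
N: 0·a + 0.13·b = 25.88
Solving simultaneously: a = 860.154, b = 199.077.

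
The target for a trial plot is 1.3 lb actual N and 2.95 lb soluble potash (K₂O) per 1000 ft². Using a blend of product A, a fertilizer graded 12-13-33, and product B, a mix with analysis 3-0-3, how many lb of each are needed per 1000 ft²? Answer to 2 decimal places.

Let a = lb of product A, b = lb of product B (per 1000 ft²).
N: 0.12·a + 0.03·b = 1.3
K₂O: 0.33·a + 0.03·b = 2.95
Eliminate a: (row1) − 0.12/0.33·(row2) → 0.0190909·b = 0.227273, so b = 11.9048.
Back-substitute: a = (1.3 − 0.03·11.9048) / 0.12 = 7.85714.

7.86 lb product A, 11.90 lb product B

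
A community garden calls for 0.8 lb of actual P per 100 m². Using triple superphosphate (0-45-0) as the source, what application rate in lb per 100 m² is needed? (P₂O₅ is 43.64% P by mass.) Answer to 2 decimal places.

As P₂O₅: 0.8 / 0.4364 = 1.83318 lb per 100 m².
Product per 100 m² = 1.83318 / 45% = 4.07373 lb.

4.07 lb of product per hundred sq m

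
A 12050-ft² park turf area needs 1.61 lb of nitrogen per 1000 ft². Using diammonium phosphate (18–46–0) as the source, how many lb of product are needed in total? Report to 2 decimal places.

Product per 1000 ft² = 1.61 / 18% = 8.94444 lb.
Total product = 8.94444 × 12050 / 1000 = 107.781 lb.

107.78 lb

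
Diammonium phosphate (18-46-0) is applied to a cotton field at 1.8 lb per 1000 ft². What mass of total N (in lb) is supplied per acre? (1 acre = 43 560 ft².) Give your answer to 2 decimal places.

nitrogen per 1000 ft² = 1.8 × 18% = 0.324 lb.
Convert to per acre: 0.324 × 43.56 = 14.1134 lb.

14.11 lb N per acre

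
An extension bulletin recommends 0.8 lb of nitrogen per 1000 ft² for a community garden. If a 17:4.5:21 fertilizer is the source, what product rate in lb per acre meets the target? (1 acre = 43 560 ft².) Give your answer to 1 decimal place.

205.0 lb of product per acre

Product per 1000 ft² = 0.8 / 17% = 4.70588 lb.
Convert to per acre: 4.70588 × 43.56 = 204.988 lb.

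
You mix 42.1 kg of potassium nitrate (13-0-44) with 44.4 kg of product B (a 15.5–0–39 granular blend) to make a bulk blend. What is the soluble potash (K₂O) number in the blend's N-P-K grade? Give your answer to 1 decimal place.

Total mass = 42.1 + 44.4 = 86.5 kg.
K₂O mass = 44%×42.1 + 39%×44.4 = 35.84 kg.
% K₂O = 35.84 / 86.5 = 41.4335%.

41.4% K₂O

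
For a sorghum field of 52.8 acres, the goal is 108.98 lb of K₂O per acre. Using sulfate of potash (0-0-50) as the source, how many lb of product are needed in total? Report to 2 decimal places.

11508.29 lb

Product per acre = 108.98 / 50% = 217.96 lb.
Total product = 217.96 × 52.8 = 11508.288 lb.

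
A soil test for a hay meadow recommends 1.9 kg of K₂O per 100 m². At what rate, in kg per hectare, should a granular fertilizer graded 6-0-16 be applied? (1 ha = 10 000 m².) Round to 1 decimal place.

1187.5 kg of product per hectare

Product per 100 m² = 1.9 / 16% = 11.875 kg.
Convert to per hectare: 11.875 × 100 = 1187.5 kg.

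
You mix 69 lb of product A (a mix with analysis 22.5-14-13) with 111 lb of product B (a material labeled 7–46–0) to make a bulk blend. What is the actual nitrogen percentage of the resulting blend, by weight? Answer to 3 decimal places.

12.942% N

Total mass = 69 + 111 = 180 lb.
N mass = 22.5%×69 + 7%×111 = 23.295 lb.
% N = 23.295 / 180 = 12.9417%.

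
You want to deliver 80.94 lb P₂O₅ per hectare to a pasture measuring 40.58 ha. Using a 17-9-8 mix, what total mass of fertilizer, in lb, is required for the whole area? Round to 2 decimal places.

36494.95 lb

Product per hectare = 80.94 / 9% = 899.333 lb.
Total product = 899.333 × 40.58 = 36494.947 lb.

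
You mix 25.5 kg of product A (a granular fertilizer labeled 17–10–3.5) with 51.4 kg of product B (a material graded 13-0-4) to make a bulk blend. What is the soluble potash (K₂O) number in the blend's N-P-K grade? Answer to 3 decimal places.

3.834% K₂O

Total mass = 25.5 + 51.4 = 76.9 kg.
K₂O mass = 3.5%×25.5 + 4%×51.4 = 2.9485 kg.
% K₂O = 2.9485 / 76.9 = 3.8342%.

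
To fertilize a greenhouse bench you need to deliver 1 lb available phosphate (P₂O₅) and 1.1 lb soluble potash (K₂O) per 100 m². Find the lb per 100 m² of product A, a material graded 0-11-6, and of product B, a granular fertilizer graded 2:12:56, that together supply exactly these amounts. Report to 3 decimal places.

7.868 lb product A, 1.121 lb product B

Per-100 m² balance (a = product A, b = product B):
P₂O₅: 0.11·a + 0.12·b = 1
K₂O: 0.06·a + 0.56·b = 1.1
From row1: a = (1 − 0.12·b) / 0.11.
Into row2: 0.06·(1 − 0.12·b)/0.11 + 0.56·b = 1.1 → b = 1.12132, a = 7.86765.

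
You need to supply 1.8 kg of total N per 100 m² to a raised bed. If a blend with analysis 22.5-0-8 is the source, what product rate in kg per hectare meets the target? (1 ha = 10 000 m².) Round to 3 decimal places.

800.000 kg of product per hectare

Product per 100 m² = 1.8 / 22.5% = 8 kg.
Convert to per hectare: 8 × 100 = 800 kg.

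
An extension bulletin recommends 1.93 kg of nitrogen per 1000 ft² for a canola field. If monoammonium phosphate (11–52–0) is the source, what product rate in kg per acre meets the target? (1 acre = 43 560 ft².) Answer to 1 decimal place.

Product per 1000 ft² = 1.93 / 11% = 17.5455 kg.
Convert to per acre: 17.5455 × 43.56 = 764.28 kg.

764.3 kg of product per acre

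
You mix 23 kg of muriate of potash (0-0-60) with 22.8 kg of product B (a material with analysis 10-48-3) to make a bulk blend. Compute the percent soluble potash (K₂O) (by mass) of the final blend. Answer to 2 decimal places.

Total mass = 23 + 22.8 = 45.8 kg.
K₂O mass = 60%×23 + 3%×22.8 = 14.484 kg.
% K₂O = 14.484 / 45.8 = 31.6245%.

31.62% K₂O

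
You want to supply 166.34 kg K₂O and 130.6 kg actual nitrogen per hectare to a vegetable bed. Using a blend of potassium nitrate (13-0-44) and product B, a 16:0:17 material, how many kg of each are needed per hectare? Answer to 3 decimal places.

91.354 kg potassium nitrate, 742.025 kg product B

With a, b = kg per hectare of potassium nitrate and product B:
K₂O: 0.44·a + 0.17·b = 166.34
N: 0.13·a + 0.16·b = 130.6
Eliminate a: (row1) − 0.44/0.13·(row2) → -0.371538·b = -275.691, so b = 742.0248.
Back-substitute: a = (166.34 − 0.17·742.0248) / 0.44 = 91.35404.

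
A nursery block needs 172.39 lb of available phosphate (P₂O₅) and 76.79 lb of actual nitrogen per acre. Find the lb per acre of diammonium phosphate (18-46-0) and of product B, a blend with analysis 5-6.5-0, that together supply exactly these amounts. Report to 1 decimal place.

321.1 lb diammonium phosphate, 379.9 lb product B

Per-acre balance (a = diammonium phosphate, b = product B):
P₂O₅: 0.46·a + 0.065·b = 172.39
N: 0.18·a + 0.05·b = 76.79
Solving simultaneously: a = 321.075, b = 379.929.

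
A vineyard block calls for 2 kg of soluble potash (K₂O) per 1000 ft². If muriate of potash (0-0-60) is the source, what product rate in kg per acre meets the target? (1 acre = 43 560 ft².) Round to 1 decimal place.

145.2 kg of product per acre

Product per 1000 ft² = 2 / 60% = 3.33333 kg.
Convert to per acre: 3.33333 × 43.56 = 145.2 kg.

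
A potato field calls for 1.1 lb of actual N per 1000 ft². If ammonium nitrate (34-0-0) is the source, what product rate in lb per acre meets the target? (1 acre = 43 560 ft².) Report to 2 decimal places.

140.93 lb of product per acre

Product per 1000 ft² = 1.1 / 34% = 3.23529 lb.
Convert to per acre: 3.23529 × 43.56 = 140.929 lb.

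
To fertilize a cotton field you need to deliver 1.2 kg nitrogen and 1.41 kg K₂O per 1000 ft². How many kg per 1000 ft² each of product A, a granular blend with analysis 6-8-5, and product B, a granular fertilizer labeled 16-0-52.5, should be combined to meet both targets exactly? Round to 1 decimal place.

17.2 kg product A, 1.0 kg product B

With a, b = kg per 1000 ft² of product A and product B:
N: 0.06·a + 0.16·b = 1.2
K₂O: 0.05·a + 0.525·b = 1.41
From row1: a = (1.2 − 0.16·b) / 0.06.
Into row2: 0.05·(1.2 − 0.16·b)/0.06 + 0.525·b = 1.41 → b = 1.04681, a = 17.2085.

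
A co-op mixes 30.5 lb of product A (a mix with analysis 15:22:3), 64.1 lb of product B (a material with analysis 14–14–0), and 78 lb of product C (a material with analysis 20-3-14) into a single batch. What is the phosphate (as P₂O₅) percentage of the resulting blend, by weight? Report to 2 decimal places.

10.44% P₂O₅

Total mass = 30.5 + 64.1 + 78 = 172.6 lb.
P₂O₅ mass = 22%×30.5 + 14%×64.1 + 3%×78 = 18.024 lb.
% P₂O₅ = 18.024 / 172.6 = 10.4426%.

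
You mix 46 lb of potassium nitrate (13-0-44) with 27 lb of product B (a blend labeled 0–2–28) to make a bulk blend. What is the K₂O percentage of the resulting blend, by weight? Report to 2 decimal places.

Total mass = 46 + 27 = 73 lb.
K₂O mass = 44%×46 + 28%×27 = 27.8 lb.
% K₂O = 27.8 / 73 = 38.0822%.

38.08% K₂O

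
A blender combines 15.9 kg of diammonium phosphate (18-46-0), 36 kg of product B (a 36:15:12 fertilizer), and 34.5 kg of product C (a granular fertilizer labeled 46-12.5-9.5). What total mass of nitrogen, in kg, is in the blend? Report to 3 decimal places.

31.692 kg N

N mass = 18%×15.9 + 36%×36 + 46%×34.5 = 31.692 kg.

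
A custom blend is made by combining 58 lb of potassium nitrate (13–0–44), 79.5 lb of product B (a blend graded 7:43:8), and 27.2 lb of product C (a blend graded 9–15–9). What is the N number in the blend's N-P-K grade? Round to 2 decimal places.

9.44% N

Total mass = 58 + 79.5 + 27.2 = 164.7 lb.
N mass = 13%×58 + 7%×79.5 + 9%×27.2 = 15.553 lb.
% N = 15.553 / 164.7 = 9.44323%.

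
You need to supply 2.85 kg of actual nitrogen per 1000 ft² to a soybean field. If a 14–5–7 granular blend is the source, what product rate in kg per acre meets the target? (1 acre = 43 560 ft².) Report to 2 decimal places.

886.76 kg of product per acre

Product per 1000 ft² = 2.85 / 14% = 20.3571 kg.
Convert to per acre: 20.3571 × 43.56 = 886.757 kg.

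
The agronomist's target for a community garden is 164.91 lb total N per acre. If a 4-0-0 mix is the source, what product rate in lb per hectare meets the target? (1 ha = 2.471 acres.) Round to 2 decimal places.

Product per acre = 164.91 / 4% = 4122.75 lb.
Convert to per hectare: 4122.75 × 2.471 = 10187.315 lb.

10187.32 lb of product per hectare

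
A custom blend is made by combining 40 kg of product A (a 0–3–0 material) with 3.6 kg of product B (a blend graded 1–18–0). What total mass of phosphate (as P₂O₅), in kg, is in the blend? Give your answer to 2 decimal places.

P₂O₅ mass = 3%×40 + 18%×3.6 = 1.848 kg.

1.85 kg P₂O₅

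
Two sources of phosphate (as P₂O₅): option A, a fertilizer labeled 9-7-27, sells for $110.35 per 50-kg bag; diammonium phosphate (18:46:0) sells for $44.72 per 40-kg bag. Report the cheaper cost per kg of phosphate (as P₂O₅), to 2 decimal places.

$2.43 per kg P₂O₅ (diammonium phosphate)

option A: P₂O₅ per bag = 50 × 7% = 3.5 kg; cost = 110.35 / 3.5 = $31.5286/kg P₂O₅.
diammonium phosphate: P₂O₅ per bag = 40 × 46% = 18.4 kg; cost = 44.72 / 18.4 = $2.4304/kg P₂O₅.
diammonium phosphate is cheaper.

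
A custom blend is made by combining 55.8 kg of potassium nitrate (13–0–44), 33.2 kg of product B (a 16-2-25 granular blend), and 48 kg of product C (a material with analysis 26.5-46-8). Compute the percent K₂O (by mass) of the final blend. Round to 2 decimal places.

Total mass = 55.8 + 33.2 + 48 = 137 kg.
K₂O mass = 44%×55.8 + 25%×33.2 + 8%×48 = 36.692 kg.
% K₂O = 36.692 / 137 = 26.7825%.

26.78% K₂O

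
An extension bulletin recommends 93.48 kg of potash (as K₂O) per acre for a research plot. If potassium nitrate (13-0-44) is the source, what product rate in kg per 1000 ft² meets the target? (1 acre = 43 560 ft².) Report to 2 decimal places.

Product per acre = 93.48 / 44% = 212.455 kg.
Convert to per 1000 ft²: 212.455 × 0.0229568 = 4.87729 kg.

4.88 kg of product per thousand sq ft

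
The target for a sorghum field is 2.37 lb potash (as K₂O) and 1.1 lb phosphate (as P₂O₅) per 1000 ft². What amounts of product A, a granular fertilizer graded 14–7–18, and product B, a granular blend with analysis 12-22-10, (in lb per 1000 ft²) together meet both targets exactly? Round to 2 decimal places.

12.62 lb product A, 0.98 lb product B

With a, b = lb per 1000 ft² of product A and product B:
K₂O: 0.18·a + 0.1·b = 2.37
P₂O₅: 0.07·a + 0.22·b = 1.1
From row1: a = (2.37 − 0.1·b) / 0.18.
Into row2: 0.07·(2.37 − 0.1·b)/0.18 + 0.22·b = 1.1 → b = 0.984663, a = 12.6196.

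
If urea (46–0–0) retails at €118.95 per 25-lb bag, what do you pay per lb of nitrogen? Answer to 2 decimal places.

€10.34 per lb N

N in bag = 25 × 46% = 11.5 lb.
Cost per lb N = €118.95 / 11.5 = €10.3435.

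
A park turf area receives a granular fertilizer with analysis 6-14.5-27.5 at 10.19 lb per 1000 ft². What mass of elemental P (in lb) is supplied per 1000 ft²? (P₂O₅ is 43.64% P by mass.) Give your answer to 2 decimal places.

0.64 lb P per thousand sq ft

P₂O₅ per 1000 ft² = 10.19 × 14.5% = 1.47755 lb.
Elemental P = 1.47755 × 0.4364 = 0.644803 lb per 1000 ft².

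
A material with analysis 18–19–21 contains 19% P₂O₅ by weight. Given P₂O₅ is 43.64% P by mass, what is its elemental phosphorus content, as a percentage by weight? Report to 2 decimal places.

%P = 19 × 0.4364 = 8.2916%.

8.29% P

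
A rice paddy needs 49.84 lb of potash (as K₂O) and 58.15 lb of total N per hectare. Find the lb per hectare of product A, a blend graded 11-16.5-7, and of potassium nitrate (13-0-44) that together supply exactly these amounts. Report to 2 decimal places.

486.18 lb product A, 35.93 lb potassium nitrate

Per-hectare balance (a = product A, b = potassium nitrate):
K₂O: 0.07·a + 0.44·b = 49.84
N: 0.11·a + 0.13·b = 58.15
From row1: a = (49.84 − 0.44·b) / 0.07.
Into row2: 0.11·(49.84 − 0.44·b)/0.07 + 0.13·b = 58.15 → b = 35.9262, a = 486.178.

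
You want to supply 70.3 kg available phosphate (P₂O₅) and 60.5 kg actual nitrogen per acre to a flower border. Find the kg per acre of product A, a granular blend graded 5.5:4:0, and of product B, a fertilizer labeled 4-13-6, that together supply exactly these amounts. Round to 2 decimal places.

910.45 kg product A, 260.63 kg product B

Let a = kg of product A, b = kg of product B (per acre).
P₂O₅: 0.04·a + 0.13·b = 70.3
N: 0.055·a + 0.04·b = 60.5
Eliminate a: (row1) − 0.04/0.055·(row2) → 0.100909·b = 26.3, so b = 260.631.
Back-substitute: a = (70.3 − 0.13·260.631) / 0.04 = 910.4505.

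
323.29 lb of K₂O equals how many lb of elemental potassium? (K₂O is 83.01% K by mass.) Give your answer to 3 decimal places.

268.363 lb K

K = 323.29 × 0.8301 = 268.36303 lb.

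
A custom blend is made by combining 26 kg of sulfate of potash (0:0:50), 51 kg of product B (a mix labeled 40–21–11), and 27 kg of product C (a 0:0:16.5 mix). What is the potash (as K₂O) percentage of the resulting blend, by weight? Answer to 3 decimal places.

Total mass = 26 + 51 + 27 = 104 kg.
K₂O mass = 50%×26 + 11%×51 + 16.5%×27 = 23.065 kg.
% K₂O = 23.065 / 104 = 22.1779%.

22.178% K₂O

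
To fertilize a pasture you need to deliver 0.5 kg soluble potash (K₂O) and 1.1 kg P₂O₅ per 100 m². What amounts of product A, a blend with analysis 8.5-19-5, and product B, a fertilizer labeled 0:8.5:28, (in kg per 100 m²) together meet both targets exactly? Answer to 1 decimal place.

Let a = kg of product A, b = kg of product B (per 100 m²).
K₂O: 0.05·a + 0.28·b = 0.5
P₂O₅: 0.19·a + 0.085·b = 1.1
Solving simultaneously: a = 5.4239, b = 0.81716.

5.4 kg product A, 0.8 kg product B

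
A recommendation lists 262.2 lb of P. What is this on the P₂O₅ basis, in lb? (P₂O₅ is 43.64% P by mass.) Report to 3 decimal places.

600.825 lb P₂O₅

P₂O₅ = 262.2 / 0.4364 = 600.8249 lb.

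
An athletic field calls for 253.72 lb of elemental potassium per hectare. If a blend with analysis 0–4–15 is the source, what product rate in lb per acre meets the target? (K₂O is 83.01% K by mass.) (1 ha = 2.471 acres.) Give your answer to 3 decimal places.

As K₂O: 253.72 / 0.8301 = 305.65 lb per hectare.
Product per hectare = 305.65 / 15% = 2037.67 lb.
Convert to per acre: 2037.67 × 0.404694 = 824.6322 lb.

824.632 lb of product per acre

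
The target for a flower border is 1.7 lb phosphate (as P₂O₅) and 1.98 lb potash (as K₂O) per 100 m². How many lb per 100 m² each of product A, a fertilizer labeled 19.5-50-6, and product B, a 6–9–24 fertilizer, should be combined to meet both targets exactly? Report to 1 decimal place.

2.0 lb product A, 7.7 lb product B

Per-100 m² balance (a = product A, b = product B):
P₂O₅: 0.5·a + 0.09·b = 1.7
K₂O: 0.06·a + 0.24·b = 1.98
Eliminate a: (row1) − 0.5/0.06·(row2) → -1.91·b = -14.8, so b = 7.74869.
Back-substitute: a = (1.7 − 0.09·7.74869) / 0.5 = 2.00524.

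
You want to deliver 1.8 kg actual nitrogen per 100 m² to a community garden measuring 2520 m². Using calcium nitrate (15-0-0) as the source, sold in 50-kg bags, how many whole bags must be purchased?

Product per 100 m² = 1.8 / 15% = 12 kg.
Total product = 12 × 2520 / 100 = 302.4 kg.
Bags = ⌈302.4 / 50⌉ = 7.

7 bags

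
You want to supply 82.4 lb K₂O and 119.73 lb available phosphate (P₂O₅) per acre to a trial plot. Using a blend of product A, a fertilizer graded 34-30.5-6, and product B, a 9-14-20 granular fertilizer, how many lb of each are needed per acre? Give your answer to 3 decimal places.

Let a = lb of product A, b = lb of product B (per acre).
K₂O: 0.06·a + 0.2·b = 82.4
P₂O₅: 0.305·a + 0.14·b = 119.73
Solving simultaneously: a = 235.9316, b = 341.2205.

235.932 lb product A, 341.221 lb product B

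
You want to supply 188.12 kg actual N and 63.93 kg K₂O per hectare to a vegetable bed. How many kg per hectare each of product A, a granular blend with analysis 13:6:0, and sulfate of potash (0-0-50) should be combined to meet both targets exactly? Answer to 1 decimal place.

With a, b = kg per hectare of product A and sulfate of potash:
N: 0.13·a + 0·b = 188.12
K₂O: 0·a + 0.5·b = 63.93
Solving simultaneously: a = 1447.08, b = 127.86.

1447.1 kg product A, 127.9 kg sulfate of potash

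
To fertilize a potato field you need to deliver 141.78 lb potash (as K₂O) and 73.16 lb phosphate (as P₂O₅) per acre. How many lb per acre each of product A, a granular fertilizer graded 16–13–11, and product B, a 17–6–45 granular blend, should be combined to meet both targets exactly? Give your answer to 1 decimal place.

470.4 lb product A, 200.1 lb product B

Per-acre balance (a = product A, b = product B):
K₂O: 0.11·a + 0.45·b = 141.78
P₂O₅: 0.13·a + 0.06·b = 73.16
Solving simultaneously: a = 470.428, b = 200.073.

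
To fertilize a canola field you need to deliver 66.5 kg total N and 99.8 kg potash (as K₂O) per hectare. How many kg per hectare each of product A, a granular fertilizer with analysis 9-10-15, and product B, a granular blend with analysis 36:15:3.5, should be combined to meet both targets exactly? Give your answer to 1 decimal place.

Per-hectare balance (a = product A, b = product B):
N: 0.09·a + 0.36·b = 66.5
K₂O: 0.15·a + 0.035·b = 99.8
From row1: a = (66.5 − 0.36·b) / 0.09.
Into row2: 0.15·(66.5 − 0.36·b)/0.09 + 0.035·b = 99.8 → b = 19.528, a = 660.777.

660.8 kg product A, 19.5 kg product B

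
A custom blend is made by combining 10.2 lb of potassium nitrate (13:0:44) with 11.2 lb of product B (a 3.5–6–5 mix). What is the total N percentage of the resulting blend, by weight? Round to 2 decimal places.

8.03% N

Total mass = 10.2 + 11.2 = 21.4 lb.
N mass = 13%×10.2 + 3.5%×11.2 = 1.718 lb.
% N = 1.718 / 21.4 = 8.02804%.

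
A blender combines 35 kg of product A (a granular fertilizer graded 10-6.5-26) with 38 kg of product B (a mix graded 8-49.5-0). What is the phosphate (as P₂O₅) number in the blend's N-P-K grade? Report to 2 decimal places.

Total mass = 35 + 38 = 73 kg.
P₂O₅ mass = 6.5%×35 + 49.5%×38 = 21.085 kg.
% P₂O₅ = 21.085 / 73 = 28.8836%.

28.88% P₂O₅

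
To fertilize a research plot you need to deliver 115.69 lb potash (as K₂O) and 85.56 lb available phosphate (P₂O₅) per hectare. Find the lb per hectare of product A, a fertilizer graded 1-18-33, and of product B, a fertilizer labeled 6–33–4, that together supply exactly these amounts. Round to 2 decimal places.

Let a = lb of product A, b = lb of product B (per hectare).
K₂O: 0.33·a + 0.04·b = 115.69
P₂O₅: 0.18·a + 0.33·b = 85.56
Eliminate a: (row1) − 0.33/0.18·(row2) → -0.565·b = -41.17, so b = 72.8673.
Back-substitute: a = (115.69 − 0.04·72.8673) / 0.33 = 341.743.

341.74 lb product A, 72.87 lb product B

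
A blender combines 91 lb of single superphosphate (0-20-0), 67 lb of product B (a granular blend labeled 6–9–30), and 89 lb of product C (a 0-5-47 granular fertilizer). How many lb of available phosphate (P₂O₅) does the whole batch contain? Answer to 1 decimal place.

P₂O₅ mass = 20%×91 + 9%×67 + 5%×89 = 28.68 lb.

28.7 lb P₂O₅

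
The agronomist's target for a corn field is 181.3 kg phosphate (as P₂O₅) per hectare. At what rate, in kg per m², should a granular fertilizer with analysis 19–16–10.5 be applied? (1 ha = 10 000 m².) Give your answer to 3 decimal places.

0.113 kg of product per sq m

Product per hectare = 181.3 / 16% = 1133.12 kg.
Convert to per m²: 1133.12 × 0.0001 = 0.113313 kg.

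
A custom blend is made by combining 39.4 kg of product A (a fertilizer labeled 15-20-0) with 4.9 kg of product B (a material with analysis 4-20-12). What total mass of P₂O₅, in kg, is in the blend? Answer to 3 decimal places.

P₂O₅ mass = 20%×39.4 + 20%×4.9 = 8.86 kg.

8.860 kg P₂O₅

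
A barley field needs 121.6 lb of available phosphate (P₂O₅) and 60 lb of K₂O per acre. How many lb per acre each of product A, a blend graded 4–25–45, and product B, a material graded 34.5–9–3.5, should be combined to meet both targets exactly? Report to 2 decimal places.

Per-acre balance (a = product A, b = product B):
P₂O₅: 0.25·a + 0.09·b = 121.6
K₂O: 0.45·a + 0.035·b = 60
From row1: a = (121.6 − 0.09·b) / 0.25.
Into row2: 0.45·(121.6 − 0.09·b)/0.25 + 0.035·b = 60 → b = 1251.024, a = 36.0315.

36.03 lb product A, 1251.02 lb product B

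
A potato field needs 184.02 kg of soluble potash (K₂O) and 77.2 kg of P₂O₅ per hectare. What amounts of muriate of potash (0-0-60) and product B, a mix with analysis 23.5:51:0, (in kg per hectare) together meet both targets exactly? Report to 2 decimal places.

306.70 kg muriate of potash, 151.37 kg product B

Per-hectare balance (a = muriate of potash, b = product B):
K₂O: 0.6·a + 0·b = 184.02
P₂O₅: 0·a + 0.51·b = 77.2
Solving simultaneously: a = 306.7, b = 151.373.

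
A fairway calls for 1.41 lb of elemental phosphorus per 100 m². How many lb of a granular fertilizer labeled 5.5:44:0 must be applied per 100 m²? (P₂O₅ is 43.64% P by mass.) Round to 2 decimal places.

7.34 lb of product per hundred sq m

As P₂O₅: 1.41 / 0.4364 = 3.23098 lb per 100 m².
Product per 100 m² = 3.23098 / 44% = 7.34314 lb.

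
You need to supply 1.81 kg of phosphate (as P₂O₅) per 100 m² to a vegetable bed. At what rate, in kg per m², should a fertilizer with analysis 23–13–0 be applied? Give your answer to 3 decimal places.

0.139 kg of product per sq m

Product per 100 m² = 1.81 / 13% = 13.9231 kg.
Convert to per m²: 13.9231 × 0.01 = 0.139231 kg.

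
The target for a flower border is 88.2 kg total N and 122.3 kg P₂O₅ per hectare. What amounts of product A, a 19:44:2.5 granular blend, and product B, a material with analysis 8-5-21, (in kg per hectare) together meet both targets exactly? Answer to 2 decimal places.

Per-hectare balance (a = product A, b = product B):
N: 0.19·a + 0.08·b = 88.2
P₂O₅: 0.44·a + 0.05·b = 122.3
Eliminate b: (row1) − 0.08/0.05·(row2) → -0.514·a = -107.48, so a = 209.105.
Then b = (122.3 − 0.44·209.105) / 0.05 = 605.875.

209.11 kg product A, 605.88 kg product B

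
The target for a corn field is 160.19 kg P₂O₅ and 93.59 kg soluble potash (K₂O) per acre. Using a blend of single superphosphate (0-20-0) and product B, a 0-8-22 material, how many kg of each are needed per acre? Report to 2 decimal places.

With a, b = kg per acre of single superphosphate and product B:
P₂O₅: 0.2·a + 0.08·b = 160.19
K₂O: 0·a + 0.22·b = 93.59
Solving simultaneously: a = 630.786, b = 425.409.

630.79 kg single superphosphate, 425.41 kg product B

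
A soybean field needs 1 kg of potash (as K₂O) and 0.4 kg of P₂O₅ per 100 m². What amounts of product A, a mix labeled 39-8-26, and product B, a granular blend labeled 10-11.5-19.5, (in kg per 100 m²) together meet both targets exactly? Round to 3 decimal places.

Per-100 m² balance (a = product A, b = product B):
K₂O: 0.26·a + 0.195·b = 1
P₂O₅: 0.08·a + 0.115·b = 0.4
Solving simultaneously: a = 2.58741, b = 1.67832.

2.587 kg product A, 1.678 kg product B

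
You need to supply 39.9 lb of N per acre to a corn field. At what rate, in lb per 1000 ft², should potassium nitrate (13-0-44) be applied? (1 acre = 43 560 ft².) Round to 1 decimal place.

Product per acre = 39.9 / 13% = 306.923 lb.
Convert to per 1000 ft²: 306.923 × 0.0229568 = 7.04598 lb.

7.0 lb of product per thousand sq ft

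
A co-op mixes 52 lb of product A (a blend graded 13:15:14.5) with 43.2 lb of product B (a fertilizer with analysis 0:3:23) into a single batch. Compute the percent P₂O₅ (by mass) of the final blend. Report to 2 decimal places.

Total mass = 52 + 43.2 = 95.2 lb.
P₂O₅ mass = 15%×52 + 3%×43.2 = 9.096 lb.
% P₂O₅ = 9.096 / 95.2 = 9.55462%.

9.55% P₂O₅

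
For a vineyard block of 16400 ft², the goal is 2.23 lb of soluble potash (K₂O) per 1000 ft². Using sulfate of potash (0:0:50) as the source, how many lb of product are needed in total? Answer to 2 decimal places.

Product per 1000 ft² = 2.23 / 50% = 4.46 lb.
Total product = 4.46 × 16400 / 1000 = 73.144 lb.

73.14 lb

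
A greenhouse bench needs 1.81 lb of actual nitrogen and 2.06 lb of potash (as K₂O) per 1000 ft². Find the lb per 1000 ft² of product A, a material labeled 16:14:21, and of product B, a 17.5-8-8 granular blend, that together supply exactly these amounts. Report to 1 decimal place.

9.0 lb product A, 2.1 lb product B

With a, b = lb per 1000 ft² of product A and product B:
N: 0.16·a + 0.175·b = 1.81
K₂O: 0.21·a + 0.08·b = 2.06
Eliminate a: (row1) − 0.16/0.21·(row2) → 0.114048·b = 0.240476, so b = 2.10856.
Back-substitute: a = (1.81 − 0.175·2.10856) / 0.16 = 9.00626.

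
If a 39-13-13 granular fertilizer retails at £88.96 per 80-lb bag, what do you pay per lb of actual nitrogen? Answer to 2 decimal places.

N in bag = 80 × 39% = 31.2 lb.
Cost per lb N = £88.96 / 31.2 = £2.8513.

£2.85 per lb N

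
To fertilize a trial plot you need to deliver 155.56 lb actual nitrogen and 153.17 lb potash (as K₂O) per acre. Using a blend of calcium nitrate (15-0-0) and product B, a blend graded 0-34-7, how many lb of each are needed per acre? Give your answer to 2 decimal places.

With a, b = lb per acre of calcium nitrate and product B:
N: 0.15·a + 0·b = 155.56
K₂O: 0·a + 0.07·b = 153.17
Solving simultaneously: a = 1037.067, b = 2188.143.

1037.07 lb calcium nitrate, 2188.14 lb product B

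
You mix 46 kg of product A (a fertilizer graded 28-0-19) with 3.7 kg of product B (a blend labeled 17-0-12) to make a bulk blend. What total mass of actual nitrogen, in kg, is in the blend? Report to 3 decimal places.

13.509 kg N

N mass = 28%×46 + 17%×3.7 = 13.509 kg.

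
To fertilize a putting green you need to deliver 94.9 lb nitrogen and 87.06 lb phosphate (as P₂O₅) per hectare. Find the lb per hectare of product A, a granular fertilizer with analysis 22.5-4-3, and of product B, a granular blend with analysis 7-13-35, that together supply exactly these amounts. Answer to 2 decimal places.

Per-hectare balance (a = product A, b = product B):
N: 0.225·a + 0.07·b = 94.9
P₂O₅: 0.04·a + 0.13·b = 87.06
Eliminate b: (row1) − 0.07/0.13·(row2) → 0.203462·a = 48.0215, so a = 236.023.
Then b = (87.06 − 0.04·236.023) / 0.13 = 597.0699.

236.02 lb product A, 597.07 lb product B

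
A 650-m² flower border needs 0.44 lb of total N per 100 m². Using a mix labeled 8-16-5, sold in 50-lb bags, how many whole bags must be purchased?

1 bags

Product per 100 m² = 0.44 / 8% = 5.5 lb.
Total product = 5.5 × 650 / 100 = 35.75 lb.
Bags = ⌈35.75 / 50⌉ = 1.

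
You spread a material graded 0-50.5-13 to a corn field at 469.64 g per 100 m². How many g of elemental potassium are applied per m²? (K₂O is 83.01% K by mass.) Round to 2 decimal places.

K₂O per 100 m² = 469.64 × 13% = 61.0532 g.
Elemental K = 61.0532 × 0.8301 = 50.6803 g per 100 m².
Convert to per m²: 50.6803 × 0.01 = 0.506803 g.

0.51 g K per sq m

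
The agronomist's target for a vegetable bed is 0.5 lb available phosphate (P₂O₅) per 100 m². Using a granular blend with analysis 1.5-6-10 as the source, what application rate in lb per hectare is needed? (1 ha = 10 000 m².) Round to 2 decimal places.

833.33 lb of product per hectare

Product per 100 m² = 0.5 / 6% = 8.33333 lb.
Convert to per hectare: 8.33333 × 100 = 833.333 lb.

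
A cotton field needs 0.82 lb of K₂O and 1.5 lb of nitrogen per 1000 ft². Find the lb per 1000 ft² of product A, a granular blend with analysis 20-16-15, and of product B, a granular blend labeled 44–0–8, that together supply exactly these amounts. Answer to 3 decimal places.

4.816 lb product A, 1.220 lb product B

Let a = lb of product A, b = lb of product B (per 1000 ft²).
K₂O: 0.15·a + 0.08·b = 0.82
N: 0.2·a + 0.44·b = 1.5
From row1: a = (0.82 − 0.08·b) / 0.15.
Into row2: 0.2·(0.82 − 0.08·b)/0.15 + 0.44·b = 1.5 → b = 1.22, a = 4.816.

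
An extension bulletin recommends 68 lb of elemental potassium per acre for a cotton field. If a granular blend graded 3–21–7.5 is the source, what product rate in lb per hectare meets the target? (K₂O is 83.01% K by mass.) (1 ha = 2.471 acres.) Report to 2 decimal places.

As K₂O: 68 / 0.8301 = 81.9178 lb per acre.
Product per acre = 81.9178 / 7.5% = 1092.24 lb.
Convert to per hectare: 1092.24 × 2.471 = 2698.9198 lb.

2698.92 lb of product per hectare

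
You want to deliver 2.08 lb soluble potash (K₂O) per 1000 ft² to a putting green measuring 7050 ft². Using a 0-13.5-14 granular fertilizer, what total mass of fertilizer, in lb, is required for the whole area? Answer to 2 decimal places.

104.74 lb

Product per 1000 ft² = 2.08 / 14% = 14.8571 lb.
Total product = 14.8571 × 7050 / 1000 = 104.743 lb.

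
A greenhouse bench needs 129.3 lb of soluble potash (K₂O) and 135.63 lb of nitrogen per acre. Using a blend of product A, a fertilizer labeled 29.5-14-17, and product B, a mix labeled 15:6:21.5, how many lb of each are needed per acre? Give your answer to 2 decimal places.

257.49 lb product A, 397.80 lb product B

Let a = lb of product A, b = lb of product B (per acre).
K₂O: 0.17·a + 0.215·b = 129.3
N: 0.295·a + 0.15·b = 135.63
Eliminate b: (row1) − 0.215/0.15·(row2) → -0.252833·a = -65.103, so a = 257.494.
Then b = (135.63 − 0.295·257.494) / 0.15 = 397.796.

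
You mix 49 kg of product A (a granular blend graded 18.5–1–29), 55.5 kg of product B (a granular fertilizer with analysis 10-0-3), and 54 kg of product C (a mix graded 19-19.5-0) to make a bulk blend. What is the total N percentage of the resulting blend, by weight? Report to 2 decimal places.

15.69% N

Total mass = 49 + 55.5 + 54 = 158.5 kg.
N mass = 18.5%×49 + 10%×55.5 + 19%×54 = 24.875 kg.
% N = 24.875 / 158.5 = 15.694%.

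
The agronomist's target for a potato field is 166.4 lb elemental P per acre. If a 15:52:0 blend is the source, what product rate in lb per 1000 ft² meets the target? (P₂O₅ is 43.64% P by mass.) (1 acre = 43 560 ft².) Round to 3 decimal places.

As P₂O₅: 166.4 / 0.4364 = 381.302 lb per acre.
Product per acre = 381.302 / 52% = 733.272 lb.
Convert to per 1000 ft²: 733.272 × 0.0229568 = 16.8336 lb.

16.834 lb of product per thousand sq ft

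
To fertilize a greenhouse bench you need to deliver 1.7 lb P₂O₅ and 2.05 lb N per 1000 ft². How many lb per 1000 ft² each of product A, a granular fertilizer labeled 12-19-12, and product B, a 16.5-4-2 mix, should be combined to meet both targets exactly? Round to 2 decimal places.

7.48 lb product A, 6.99 lb product B

With a, b = lb per 1000 ft² of product A and product B:
P₂O₅: 0.19·a + 0.04·b = 1.7
N: 0.12·a + 0.165·b = 2.05
Eliminate a: (row1) − 0.19/0.12·(row2) → -0.22125·b = -1.54583, so b = 6.98682.
Back-substitute: a = (1.7 − 0.04·6.98682) / 0.19 = 7.47646.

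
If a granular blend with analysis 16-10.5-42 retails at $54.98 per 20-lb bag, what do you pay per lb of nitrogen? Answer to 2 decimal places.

N in bag = 20 × 16% = 3.2 lb.
Cost per lb N = $54.98 / 3.2 = $17.1812.

$17.18 per lb N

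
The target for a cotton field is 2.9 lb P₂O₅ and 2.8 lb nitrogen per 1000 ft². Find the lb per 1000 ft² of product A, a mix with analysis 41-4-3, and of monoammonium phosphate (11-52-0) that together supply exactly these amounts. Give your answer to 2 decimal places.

5.45 lb product A, 5.16 lb monoammonium phosphate

Let a = lb of product A, b = lb of monoammonium phosphate (per 1000 ft²).
P₂O₅: 0.04·a + 0.52·b = 2.9
N: 0.41·a + 0.11·b = 2.8
From row1: a = (2.9 − 0.52·b) / 0.04.
Into row2: 0.41·(2.9 − 0.52·b)/0.04 + 0.11·b = 2.8 → b = 5.15805, a = 5.4454.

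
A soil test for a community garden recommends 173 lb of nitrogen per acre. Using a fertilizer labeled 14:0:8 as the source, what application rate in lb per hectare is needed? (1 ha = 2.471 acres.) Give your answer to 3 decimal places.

Product per acre = 173 / 14% = 1235.71 lb.
Convert to per hectare: 1235.71 × 2.471 = 3053.45 lb.

3053.450 lb of product per hectare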